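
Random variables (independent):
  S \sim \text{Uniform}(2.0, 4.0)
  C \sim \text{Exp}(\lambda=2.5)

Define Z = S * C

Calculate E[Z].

For independent RVs: E[XY] = E[X]*E[Y]
E[S] = 3
E[C] = 0.4
E[Z] = 3 * 0.4 = 1.2

1.2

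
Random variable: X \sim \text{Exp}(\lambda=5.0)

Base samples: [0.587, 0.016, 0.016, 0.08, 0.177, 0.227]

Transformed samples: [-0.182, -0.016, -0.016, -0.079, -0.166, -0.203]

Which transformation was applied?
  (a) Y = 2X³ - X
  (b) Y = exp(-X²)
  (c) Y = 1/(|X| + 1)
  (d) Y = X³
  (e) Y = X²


Checking option (a) Y = 2X³ - X:
  X = 0.587 -> Y = -0.182 ✓
  X = 0.016 -> Y = -0.016 ✓
  X = 0.016 -> Y = -0.016 ✓
All samples match this transformation.

(a) 2X³ - X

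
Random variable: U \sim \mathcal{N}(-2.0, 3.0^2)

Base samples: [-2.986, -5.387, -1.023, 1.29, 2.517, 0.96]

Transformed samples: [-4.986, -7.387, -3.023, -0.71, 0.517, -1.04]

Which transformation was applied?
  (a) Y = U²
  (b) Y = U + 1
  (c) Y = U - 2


Checking option (c) Y = U - 2:
  U = -2.986 -> Y = -4.986 ✓
  U = -5.387 -> Y = -7.387 ✓
  U = -1.023 -> Y = -3.023 ✓
All samples match this transformation.

(c) U - 2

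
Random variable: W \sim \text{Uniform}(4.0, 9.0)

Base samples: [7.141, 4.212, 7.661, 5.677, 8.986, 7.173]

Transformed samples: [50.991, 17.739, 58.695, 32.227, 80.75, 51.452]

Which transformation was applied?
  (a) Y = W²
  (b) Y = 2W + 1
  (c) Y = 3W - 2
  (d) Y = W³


Checking option (a) Y = W²:
  W = 7.141 -> Y = 50.991 ✓
  W = 4.212 -> Y = 17.739 ✓
  W = 7.661 -> Y = 58.695 ✓
All samples match this transformation.

(a) W²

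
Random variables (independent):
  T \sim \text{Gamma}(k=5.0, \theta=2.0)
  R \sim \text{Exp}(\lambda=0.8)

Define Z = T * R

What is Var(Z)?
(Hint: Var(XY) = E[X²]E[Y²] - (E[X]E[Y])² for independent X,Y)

Var(XY) = E[X²]E[Y²] - (E[X]E[Y])²
E[T] = 10, Var(T) = 20
E[R] = 1.25, Var(R) = 1.5625
E[T²] = 20 + 10² = 120
E[R²] = 1.5625 + 1.25² = 3.125
Var(Z) = 120*3.125 - (10*1.25)²
= 375 - 156.25 = 218.75

218.75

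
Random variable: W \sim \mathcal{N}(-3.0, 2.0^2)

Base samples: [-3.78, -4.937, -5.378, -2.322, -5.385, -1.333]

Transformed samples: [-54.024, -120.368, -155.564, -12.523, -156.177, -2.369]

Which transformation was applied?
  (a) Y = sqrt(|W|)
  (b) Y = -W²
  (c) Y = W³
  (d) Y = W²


Checking option (c) Y = W³:
  W = -3.78 -> Y = -54.024 ✓
  W = -4.937 -> Y = -120.368 ✓
  W = -5.378 -> Y = -155.564 ✓
All samples match this transformation.

(c) W³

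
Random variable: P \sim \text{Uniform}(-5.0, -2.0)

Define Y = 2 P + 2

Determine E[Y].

For Y = 2P + 2:
E[Y] = 2 * E[P] + 2
E[P] = (-5 - 2)/2 = -3.5
E[Y] = 2 * (-3.5) + 2 = -5

-5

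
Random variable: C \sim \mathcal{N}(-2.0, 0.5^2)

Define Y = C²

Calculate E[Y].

E[C²] = Var(C) + (E[C])² = 0.25 + 4 = 4.25

4.25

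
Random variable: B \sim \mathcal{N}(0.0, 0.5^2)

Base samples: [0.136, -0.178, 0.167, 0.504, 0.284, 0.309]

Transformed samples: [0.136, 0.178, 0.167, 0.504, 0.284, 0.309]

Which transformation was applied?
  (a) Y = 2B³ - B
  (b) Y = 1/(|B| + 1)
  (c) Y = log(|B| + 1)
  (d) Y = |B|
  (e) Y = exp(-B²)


Checking option (d) Y = |B|:
  B = 0.136 -> Y = 0.136 ✓
  B = -0.178 -> Y = 0.178 ✓
  B = 0.167 -> Y = 0.167 ✓
All samples match this transformation.

(d) |B|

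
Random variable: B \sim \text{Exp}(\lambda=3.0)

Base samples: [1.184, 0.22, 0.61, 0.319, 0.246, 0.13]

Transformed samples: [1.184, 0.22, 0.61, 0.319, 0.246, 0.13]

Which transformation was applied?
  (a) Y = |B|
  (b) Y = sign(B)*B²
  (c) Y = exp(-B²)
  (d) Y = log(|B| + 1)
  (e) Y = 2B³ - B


Checking option (a) Y = |B|:
  B = 1.184 -> Y = 1.184 ✓
  B = 0.22 -> Y = 0.22 ✓
  B = 0.61 -> Y = 0.61 ✓
All samples match this transformation.

(a) |B|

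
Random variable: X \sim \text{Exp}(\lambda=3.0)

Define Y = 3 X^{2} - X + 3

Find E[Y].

E[Y] = 3*E[X²] - 1*E[X] + 3
E[X] = 0.33333333
E[X²] = Var(X) + (E[X])² = 0.11111111 + 0.11111111 = 0.22222222
E[Y] = 3*0.22222222 - 1*0.33333333 + 3 = 3.3333333

3.3333333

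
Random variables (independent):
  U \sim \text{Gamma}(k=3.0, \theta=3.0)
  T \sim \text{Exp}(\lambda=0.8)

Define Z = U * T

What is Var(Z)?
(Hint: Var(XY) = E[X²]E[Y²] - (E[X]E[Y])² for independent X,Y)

Var(XY) = E[X²]E[Y²] - (E[X]E[Y])²
E[U] = 9, Var(U) = 27
E[T] = 1.25, Var(T) = 1.5625
E[U²] = 27 + 9² = 108
E[T²] = 1.5625 + 1.25² = 3.125
Var(Z) = 108*3.125 - (9*1.25)²
= 337.5 - 126.5625 = 210.9375

210.9375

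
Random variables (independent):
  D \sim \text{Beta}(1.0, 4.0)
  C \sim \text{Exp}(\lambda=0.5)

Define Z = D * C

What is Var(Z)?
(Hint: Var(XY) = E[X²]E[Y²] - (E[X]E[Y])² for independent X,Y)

Var(XY) = E[X²]E[Y²] - (E[X]E[Y])²
E[D] = 0.2, Var(D) = 0.026666667
E[C] = 2, Var(C) = 4
E[D²] = 0.026666667 + 0.2² = 0.066666667
E[C²] = 4 + 2² = 8
Var(Z) = 0.066666667*8 - (0.2*2)²
= 0.53333333 - 0.16 = 0.37333333

0.37333333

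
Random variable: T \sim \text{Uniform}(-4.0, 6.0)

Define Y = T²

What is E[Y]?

E[T²] = Var(T) + (E[T])² = 8.3333333 + 1 = 9.3333333

9.3333333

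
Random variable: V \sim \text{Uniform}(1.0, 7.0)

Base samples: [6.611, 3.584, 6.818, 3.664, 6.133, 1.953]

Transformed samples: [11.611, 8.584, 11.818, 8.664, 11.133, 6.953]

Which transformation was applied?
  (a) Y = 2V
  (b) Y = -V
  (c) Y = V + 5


Checking option (c) Y = V + 5:
  V = 6.611 -> Y = 11.611 ✓
  V = 3.584 -> Y = 8.584 ✓
  V = 6.818 -> Y = 11.818 ✓
All samples match this transformation.

(c) V + 5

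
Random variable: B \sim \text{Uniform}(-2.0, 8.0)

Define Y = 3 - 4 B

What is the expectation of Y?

For Y = -4B + 3:
E[Y] = -4 * E[B] + 3
E[B] = (-2 + 8)/2 = 3
E[Y] = -4 * 3 + 3 = -9

-9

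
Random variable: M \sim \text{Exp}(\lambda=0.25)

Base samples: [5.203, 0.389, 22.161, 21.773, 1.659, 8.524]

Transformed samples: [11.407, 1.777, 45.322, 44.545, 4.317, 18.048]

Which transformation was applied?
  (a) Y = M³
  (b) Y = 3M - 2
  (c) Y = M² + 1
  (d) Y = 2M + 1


Checking option (d) Y = 2M + 1:
  M = 5.203 -> Y = 11.407 ✓
  M = 0.389 -> Y = 1.777 ✓
  M = 22.161 -> Y = 45.322 ✓
All samples match this transformation.

(d) 2M + 1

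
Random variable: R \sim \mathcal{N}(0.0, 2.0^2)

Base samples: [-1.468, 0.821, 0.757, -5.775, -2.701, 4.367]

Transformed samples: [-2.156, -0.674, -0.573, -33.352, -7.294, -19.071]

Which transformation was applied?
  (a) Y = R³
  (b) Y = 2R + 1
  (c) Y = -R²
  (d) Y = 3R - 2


Checking option (c) Y = -R²:
  R = -1.468 -> Y = -2.156 ✓
  R = 0.821 -> Y = -0.674 ✓
  R = 0.757 -> Y = -0.573 ✓
All samples match this transformation.

(c) -R²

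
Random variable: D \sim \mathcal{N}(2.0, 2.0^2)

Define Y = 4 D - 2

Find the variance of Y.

For Y = aD + b: Var(Y) = a² * Var(D)
Var(D) = 2.0^2 = 4
Var(Y) = 4² * 4 = 16 * 4 = 64

64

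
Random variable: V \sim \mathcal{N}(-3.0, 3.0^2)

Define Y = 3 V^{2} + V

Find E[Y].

E[Y] = 3*E[V²] + 1*E[V]
E[V] = -3
E[V²] = Var(V) + (E[V])² = 9 + 9 = 18
E[Y] = 3*18 + 1*(-3) = 51

51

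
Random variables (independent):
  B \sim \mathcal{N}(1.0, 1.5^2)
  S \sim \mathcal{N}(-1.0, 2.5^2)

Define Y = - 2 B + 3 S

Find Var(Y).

For independent RVs: Var(aX + bY) = a²Var(X) + b²Var(Y)
Var(B) = 2.25
Var(S) = 6.25
Var(Y) = (-2)²*2.25 + 3²*6.25
= 4*2.25 + 9*6.25 = 65.25

65.25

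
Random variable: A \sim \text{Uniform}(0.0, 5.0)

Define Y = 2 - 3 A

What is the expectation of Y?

For Y = -3A + 2:
E[Y] = -3 * E[A] + 2
E[A] = (0 + 5)/2 = 2.5
E[Y] = -3 * 2.5 + 2 = -5.5

-5.5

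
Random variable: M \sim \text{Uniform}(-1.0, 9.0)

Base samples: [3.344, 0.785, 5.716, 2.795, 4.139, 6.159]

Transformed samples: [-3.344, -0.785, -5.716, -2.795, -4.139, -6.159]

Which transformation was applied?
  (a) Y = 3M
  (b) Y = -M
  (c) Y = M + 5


Checking option (b) Y = -M:
  M = 3.344 -> Y = -3.344 ✓
  M = 0.785 -> Y = -0.785 ✓
  M = 5.716 -> Y = -5.716 ✓
All samples match this transformation.

(b) -M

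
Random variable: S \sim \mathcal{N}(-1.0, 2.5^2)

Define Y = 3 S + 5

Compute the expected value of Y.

For Y = 3S + 5:
E[Y] = 3 * E[S] + 5
E[S] = -1.0 = -1
E[Y] = 3 * (-1) + 5 = 2

2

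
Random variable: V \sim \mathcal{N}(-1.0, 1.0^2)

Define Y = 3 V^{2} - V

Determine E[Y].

E[Y] = 3*E[V²] - 1*E[V]
E[V] = -1
E[V²] = Var(V) + (E[V])² = 1 + 1 = 2
E[Y] = 3*2 - 1*(-1) = 7

7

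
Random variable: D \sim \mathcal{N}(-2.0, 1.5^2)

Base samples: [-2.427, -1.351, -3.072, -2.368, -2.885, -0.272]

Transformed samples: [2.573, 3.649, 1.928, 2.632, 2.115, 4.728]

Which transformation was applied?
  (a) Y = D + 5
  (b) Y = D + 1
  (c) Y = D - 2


Checking option (a) Y = D + 5:
  D = -2.427 -> Y = 2.573 ✓
  D = -1.351 -> Y = 3.649 ✓
  D = -3.072 -> Y = 1.928 ✓
All samples match this transformation.

(a) D + 5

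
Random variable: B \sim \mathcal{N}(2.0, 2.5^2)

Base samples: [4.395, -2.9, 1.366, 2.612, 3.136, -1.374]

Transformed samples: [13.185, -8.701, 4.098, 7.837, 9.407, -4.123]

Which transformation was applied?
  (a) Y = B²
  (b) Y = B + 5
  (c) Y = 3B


Checking option (c) Y = 3B:
  B = 4.395 -> Y = 13.185 ✓
  B = -2.9 -> Y = -8.701 ✓
  B = 1.366 -> Y = 4.098 ✓
All samples match this transformation.

(c) 3B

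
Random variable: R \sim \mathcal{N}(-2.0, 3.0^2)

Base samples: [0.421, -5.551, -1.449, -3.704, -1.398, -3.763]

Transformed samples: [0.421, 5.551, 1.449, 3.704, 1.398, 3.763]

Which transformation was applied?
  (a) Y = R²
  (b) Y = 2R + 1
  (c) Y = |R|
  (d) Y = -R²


Checking option (c) Y = |R|:
  R = 0.421 -> Y = 0.421 ✓
  R = -5.551 -> Y = 5.551 ✓
  R = -1.449 -> Y = 1.449 ✓
All samples match this transformation.

(c) |R|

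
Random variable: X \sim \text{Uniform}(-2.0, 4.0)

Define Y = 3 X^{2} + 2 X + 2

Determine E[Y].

E[Y] = 3*E[X²] + 2*E[X] + 2
E[X] = 1
E[X²] = Var(X) + (E[X])² = 3 + 1 = 4
E[Y] = 3*4 + 2*1 + 2 = 16

16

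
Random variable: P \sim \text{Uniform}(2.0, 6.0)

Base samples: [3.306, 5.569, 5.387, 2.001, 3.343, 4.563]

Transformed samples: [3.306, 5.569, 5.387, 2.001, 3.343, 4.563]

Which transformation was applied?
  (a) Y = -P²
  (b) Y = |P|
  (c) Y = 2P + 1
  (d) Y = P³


Checking option (b) Y = |P|:
  P = 3.306 -> Y = 3.306 ✓
  P = 5.569 -> Y = 5.569 ✓
  P = 5.387 -> Y = 5.387 ✓
All samples match this transformation.

(b) |P|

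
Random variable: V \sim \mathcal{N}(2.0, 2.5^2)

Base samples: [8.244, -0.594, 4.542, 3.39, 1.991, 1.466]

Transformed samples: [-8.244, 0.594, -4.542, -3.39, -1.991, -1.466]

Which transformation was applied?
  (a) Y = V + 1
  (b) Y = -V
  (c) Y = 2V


Checking option (b) Y = -V:
  V = 8.244 -> Y = -8.244 ✓
  V = -0.594 -> Y = 0.594 ✓
  V = 4.542 -> Y = -4.542 ✓
All samples match this transformation.

(b) -V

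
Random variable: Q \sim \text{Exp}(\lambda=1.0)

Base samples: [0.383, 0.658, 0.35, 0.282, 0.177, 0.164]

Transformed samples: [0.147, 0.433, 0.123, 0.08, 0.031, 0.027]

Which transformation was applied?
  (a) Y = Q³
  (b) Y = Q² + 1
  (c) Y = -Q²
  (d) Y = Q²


Checking option (d) Y = Q²:
  Q = 0.383 -> Y = 0.147 ✓
  Q = 0.658 -> Y = 0.433 ✓
  Q = 0.35 -> Y = 0.123 ✓
All samples match this transformation.

(d) Q²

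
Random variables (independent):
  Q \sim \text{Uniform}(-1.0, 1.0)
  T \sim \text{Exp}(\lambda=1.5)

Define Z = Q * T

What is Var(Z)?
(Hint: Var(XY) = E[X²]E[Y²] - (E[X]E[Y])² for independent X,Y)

Var(XY) = E[X²]E[Y²] - (E[X]E[Y])²
E[Q] = 0, Var(Q) = 0.33333333
E[T] = 0.66666667, Var(T) = 0.44444444
E[Q²] = 0.33333333 + 0² = 0.33333333
E[T²] = 0.44444444 + 0.66666667² = 0.88888889
Var(Z) = 0.33333333*0.88888889 - (0*0.66666667)²
= 0.2962963 - 0 = 0.2962963

0.2962963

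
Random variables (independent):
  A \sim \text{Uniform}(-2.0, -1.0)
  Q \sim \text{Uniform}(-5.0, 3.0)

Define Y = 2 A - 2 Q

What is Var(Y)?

For independent RVs: Var(aX + bY) = a²Var(X) + b²Var(Y)
Var(A) = 0.083333333
Var(Q) = 5.3333333
Var(Y) = 2²*0.083333333 + (-2)²*5.3333333
= 4*0.083333333 + 4*5.3333333 = 21.666667

21.666667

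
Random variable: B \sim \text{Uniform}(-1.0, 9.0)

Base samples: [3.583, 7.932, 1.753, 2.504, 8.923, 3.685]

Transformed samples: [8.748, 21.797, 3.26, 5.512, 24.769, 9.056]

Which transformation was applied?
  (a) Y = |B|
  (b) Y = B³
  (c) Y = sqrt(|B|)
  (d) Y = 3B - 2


Checking option (d) Y = 3B - 2:
  B = 3.583 -> Y = 8.748 ✓
  B = 7.932 -> Y = 21.797 ✓
  B = 1.753 -> Y = 3.26 ✓
All samples match this transformation.

(d) 3B - 2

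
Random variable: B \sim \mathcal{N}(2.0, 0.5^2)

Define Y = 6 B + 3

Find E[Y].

For Y = 6B + 3:
E[Y] = 6 * E[B] + 3
E[B] = 2.0 = 2
E[Y] = 6 * 2 + 3 = 15

15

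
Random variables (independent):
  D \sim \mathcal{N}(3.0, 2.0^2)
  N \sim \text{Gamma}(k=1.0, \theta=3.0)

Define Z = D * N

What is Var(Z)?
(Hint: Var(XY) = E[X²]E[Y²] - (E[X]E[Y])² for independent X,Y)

Var(XY) = E[X²]E[Y²] - (E[X]E[Y])²
E[D] = 3, Var(D) = 4
E[N] = 3, Var(N) = 9
E[D²] = 4 + 3² = 13
E[N²] = 9 + 3² = 18
Var(Z) = 13*18 - (3*3)²
= 234 - 81 = 153

153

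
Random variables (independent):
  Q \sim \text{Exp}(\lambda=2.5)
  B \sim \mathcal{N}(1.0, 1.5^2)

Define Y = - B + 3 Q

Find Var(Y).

For independent RVs: Var(aX + bY) = a²Var(X) + b²Var(Y)
Var(Q) = 0.16
Var(B) = 2.25
Var(Y) = 3²*0.16 + (-1)²*2.25
= 9*0.16 + 1*2.25 = 3.69

3.69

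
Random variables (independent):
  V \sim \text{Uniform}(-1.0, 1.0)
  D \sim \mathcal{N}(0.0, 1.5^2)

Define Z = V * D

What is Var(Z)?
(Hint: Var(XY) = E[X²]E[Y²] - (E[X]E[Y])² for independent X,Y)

Var(XY) = E[X²]E[Y²] - (E[X]E[Y])²
E[V] = 0, Var(V) = 0.33333333
E[D] = 0, Var(D) = 2.25
E[V²] = 0.33333333 + 0² = 0.33333333
E[D²] = 2.25 + 0² = 2.25
Var(Z) = 0.33333333*2.25 - (0*0)²
= 0.75 - 0 = 0.75

0.75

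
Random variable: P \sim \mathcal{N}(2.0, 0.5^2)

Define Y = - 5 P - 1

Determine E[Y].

For Y = -5P - 1:
E[Y] = -5 * E[P] - 1
E[P] = 2.0 = 2
E[Y] = -5 * 2 - 1 = -11

-11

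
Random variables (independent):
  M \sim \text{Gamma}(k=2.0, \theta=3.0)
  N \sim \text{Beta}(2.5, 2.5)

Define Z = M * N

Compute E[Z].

For independent RVs: E[XY] = E[X]*E[Y]
E[M] = 6
E[N] = 0.5
E[Z] = 6 * 0.5 = 3

3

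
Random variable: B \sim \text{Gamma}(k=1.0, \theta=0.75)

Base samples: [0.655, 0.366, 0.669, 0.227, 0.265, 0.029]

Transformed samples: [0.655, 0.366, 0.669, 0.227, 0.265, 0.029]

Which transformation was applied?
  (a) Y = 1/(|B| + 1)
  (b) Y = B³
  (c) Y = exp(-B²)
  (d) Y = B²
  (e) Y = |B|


Checking option (e) Y = |B|:
  B = 0.655 -> Y = 0.655 ✓
  B = 0.366 -> Y = 0.366 ✓
  B = 0.669 -> Y = 0.669 ✓
All samples match this transformation.

(e) |B|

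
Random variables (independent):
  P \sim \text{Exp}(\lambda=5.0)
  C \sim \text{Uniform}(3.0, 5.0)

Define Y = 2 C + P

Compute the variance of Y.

For independent RVs: Var(aX + bY) = a²Var(X) + b²Var(Y)
Var(P) = 0.04
Var(C) = 0.33333333
Var(Y) = 1²*0.04 + 2²*0.33333333
= 1*0.04 + 4*0.33333333 = 1.3733333

1.3733333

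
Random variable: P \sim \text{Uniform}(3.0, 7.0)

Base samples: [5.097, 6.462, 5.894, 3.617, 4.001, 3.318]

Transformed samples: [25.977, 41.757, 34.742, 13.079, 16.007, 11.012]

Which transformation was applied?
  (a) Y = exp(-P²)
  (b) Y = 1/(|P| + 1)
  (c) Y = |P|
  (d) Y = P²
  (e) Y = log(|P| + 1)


Checking option (d) Y = P²:
  P = 5.097 -> Y = 25.977 ✓
  P = 6.462 -> Y = 41.757 ✓
  P = 5.894 -> Y = 34.742 ✓
All samples match this transformation.

(d) P²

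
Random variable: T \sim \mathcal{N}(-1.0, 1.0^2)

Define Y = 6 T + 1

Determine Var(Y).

For Y = aT + b: Var(Y) = a² * Var(T)
Var(T) = 1.0^2 = 1
Var(Y) = 6² * 1 = 36 * 1 = 36

36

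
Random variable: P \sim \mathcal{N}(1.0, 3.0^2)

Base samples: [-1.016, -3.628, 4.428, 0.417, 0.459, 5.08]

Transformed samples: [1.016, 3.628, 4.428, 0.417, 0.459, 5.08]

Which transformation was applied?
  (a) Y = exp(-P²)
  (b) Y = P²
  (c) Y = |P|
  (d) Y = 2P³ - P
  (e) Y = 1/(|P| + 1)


Checking option (c) Y = |P|:
  P = -1.016 -> Y = 1.016 ✓
  P = -3.628 -> Y = 3.628 ✓
  P = 4.428 -> Y = 4.428 ✓
All samples match this transformation.

(c) |P|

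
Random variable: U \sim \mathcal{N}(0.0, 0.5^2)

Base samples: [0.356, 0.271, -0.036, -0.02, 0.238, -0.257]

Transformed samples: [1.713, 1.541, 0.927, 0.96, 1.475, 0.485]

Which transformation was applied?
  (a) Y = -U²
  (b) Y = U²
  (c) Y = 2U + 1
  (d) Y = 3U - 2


Checking option (c) Y = 2U + 1:
  U = 0.356 -> Y = 1.713 ✓
  U = 0.271 -> Y = 1.541 ✓
  U = -0.036 -> Y = 0.927 ✓
All samples match this transformation.

(c) 2U + 1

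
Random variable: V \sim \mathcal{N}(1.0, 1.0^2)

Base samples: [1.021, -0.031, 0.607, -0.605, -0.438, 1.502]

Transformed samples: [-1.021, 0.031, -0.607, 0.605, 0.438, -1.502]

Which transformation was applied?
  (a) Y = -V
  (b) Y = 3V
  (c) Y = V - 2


Checking option (a) Y = -V:
  V = 1.021 -> Y = -1.021 ✓
  V = -0.031 -> Y = 0.031 ✓
  V = 0.607 -> Y = -0.607 ✓
All samples match this transformation.

(a) -V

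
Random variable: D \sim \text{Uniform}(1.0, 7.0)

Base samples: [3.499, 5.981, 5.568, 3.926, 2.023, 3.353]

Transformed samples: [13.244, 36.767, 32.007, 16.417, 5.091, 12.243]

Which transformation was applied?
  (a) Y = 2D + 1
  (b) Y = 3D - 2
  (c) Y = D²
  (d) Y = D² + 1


Checking option (d) Y = D² + 1:
  D = 3.499 -> Y = 13.244 ✓
  D = 5.981 -> Y = 36.767 ✓
  D = 5.568 -> Y = 32.007 ✓
All samples match this transformation.

(d) D² + 1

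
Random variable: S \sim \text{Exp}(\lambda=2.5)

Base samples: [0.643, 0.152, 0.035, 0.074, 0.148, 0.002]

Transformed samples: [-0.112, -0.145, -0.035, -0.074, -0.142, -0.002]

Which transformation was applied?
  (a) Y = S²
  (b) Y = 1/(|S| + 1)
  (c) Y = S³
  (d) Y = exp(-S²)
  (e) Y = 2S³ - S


Checking option (e) Y = 2S³ - S:
  S = 0.643 -> Y = -0.112 ✓
  S = 0.152 -> Y = -0.145 ✓
  S = 0.035 -> Y = -0.035 ✓
All samples match this transformation.

(e) 2S³ - S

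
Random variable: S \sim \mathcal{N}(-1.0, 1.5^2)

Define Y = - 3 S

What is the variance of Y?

For Y = aS + b: Var(Y) = a² * Var(S)
Var(S) = 1.5^2 = 2.25
Var(Y) = (-3)² * 2.25 = 9 * 2.25 = 20.25

20.25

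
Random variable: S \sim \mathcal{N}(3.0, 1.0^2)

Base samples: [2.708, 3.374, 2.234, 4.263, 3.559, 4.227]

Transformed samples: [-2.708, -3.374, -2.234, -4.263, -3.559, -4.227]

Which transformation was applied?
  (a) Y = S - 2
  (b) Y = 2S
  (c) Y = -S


Checking option (c) Y = -S:
  S = 2.708 -> Y = -2.708 ✓
  S = 3.374 -> Y = -3.374 ✓
  S = 2.234 -> Y = -2.234 ✓
All samples match this transformation.

(c) -S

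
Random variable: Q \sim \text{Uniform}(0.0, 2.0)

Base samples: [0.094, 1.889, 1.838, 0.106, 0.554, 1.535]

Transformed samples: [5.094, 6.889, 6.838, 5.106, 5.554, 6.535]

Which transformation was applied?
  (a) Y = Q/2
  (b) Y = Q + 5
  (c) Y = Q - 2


Checking option (b) Y = Q + 5:
  Q = 0.094 -> Y = 5.094 ✓
  Q = 1.889 -> Y = 6.889 ✓
  Q = 1.838 -> Y = 6.838 ✓
All samples match this transformation.

(b) Q + 5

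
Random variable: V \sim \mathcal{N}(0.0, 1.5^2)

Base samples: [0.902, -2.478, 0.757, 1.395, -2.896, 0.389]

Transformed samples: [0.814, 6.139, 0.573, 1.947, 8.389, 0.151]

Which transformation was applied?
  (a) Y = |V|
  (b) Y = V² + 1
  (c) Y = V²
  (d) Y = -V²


Checking option (c) Y = V²:
  V = 0.902 -> Y = 0.814 ✓
  V = -2.478 -> Y = 6.139 ✓
  V = 0.757 -> Y = 0.573 ✓
All samples match this transformation.

(c) V²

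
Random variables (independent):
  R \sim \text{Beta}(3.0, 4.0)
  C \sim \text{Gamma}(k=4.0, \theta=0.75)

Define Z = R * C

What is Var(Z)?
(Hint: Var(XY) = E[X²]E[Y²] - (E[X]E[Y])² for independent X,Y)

Var(XY) = E[X²]E[Y²] - (E[X]E[Y])²
E[R] = 0.42857143, Var(R) = 0.030612245
E[C] = 3, Var(C) = 2.25
E[R²] = 0.030612245 + 0.42857143² = 0.21428571
E[C²] = 2.25 + 3² = 11.25
Var(Z) = 0.21428571*11.25 - (0.42857143*3)²
= 2.4107143 - 1.6530612 = 0.75765306

0.75765306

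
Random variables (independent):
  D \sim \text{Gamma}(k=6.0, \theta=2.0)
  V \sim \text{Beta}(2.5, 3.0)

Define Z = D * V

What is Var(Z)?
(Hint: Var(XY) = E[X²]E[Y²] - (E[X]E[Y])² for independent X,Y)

Var(XY) = E[X²]E[Y²] - (E[X]E[Y])²
E[D] = 12, Var(D) = 24
E[V] = 0.45454545, Var(V) = 0.038143675
E[D²] = 24 + 12² = 168
E[V²] = 0.038143675 + 0.45454545² = 0.24475524
Var(Z) = 168*0.24475524 - (12*0.45454545)²
= 41.118881 - 29.752066 = 11.366815

11.366815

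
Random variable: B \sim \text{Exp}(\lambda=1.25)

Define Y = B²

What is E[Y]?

Using E[X²] = Var(X) + (E[X])²:
E[B] = 0.8
Var(B) = 1/1.25^2 = 0.64
E[B²] = 0.64 + 0.8² = 0.64 + 0.64 = 1.28

1.28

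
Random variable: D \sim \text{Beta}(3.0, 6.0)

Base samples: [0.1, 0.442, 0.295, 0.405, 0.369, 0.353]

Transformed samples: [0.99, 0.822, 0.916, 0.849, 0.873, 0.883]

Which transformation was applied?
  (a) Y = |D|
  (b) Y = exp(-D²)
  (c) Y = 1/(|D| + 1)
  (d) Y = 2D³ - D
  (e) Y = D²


Checking option (b) Y = exp(-D²):
  D = 0.1 -> Y = 0.99 ✓
  D = 0.442 -> Y = 0.822 ✓
  D = 0.295 -> Y = 0.916 ✓
All samples match this transformation.

(b) exp(-D²)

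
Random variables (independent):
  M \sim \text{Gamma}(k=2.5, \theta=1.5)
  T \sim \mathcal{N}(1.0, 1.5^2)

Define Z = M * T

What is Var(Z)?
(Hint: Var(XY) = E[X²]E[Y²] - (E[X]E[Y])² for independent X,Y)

Var(XY) = E[X²]E[Y²] - (E[X]E[Y])²
E[M] = 3.75, Var(M) = 5.625
E[T] = 1, Var(T) = 2.25
E[M²] = 5.625 + 3.75² = 19.6875
E[T²] = 2.25 + 1² = 3.25
Var(Z) = 19.6875*3.25 - (3.75*1)²
= 63.984375 - 14.0625 = 49.921875

49.921875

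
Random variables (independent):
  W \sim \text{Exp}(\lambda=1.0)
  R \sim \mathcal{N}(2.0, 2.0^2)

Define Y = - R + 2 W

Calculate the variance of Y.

For independent RVs: Var(aX + bY) = a²Var(X) + b²Var(Y)
Var(W) = 1
Var(R) = 4
Var(Y) = 2²*1 + (-1)²*4
= 4*1 + 1*4 = 8

8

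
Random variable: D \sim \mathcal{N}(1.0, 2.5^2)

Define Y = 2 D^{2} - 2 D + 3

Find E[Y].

E[Y] = 2*E[D²] - 2*E[D] + 3
E[D] = 1
E[D²] = Var(D) + (E[D])² = 6.25 + 1 = 7.25
E[Y] = 2*7.25 - 2*1 + 3 = 15.5

15.5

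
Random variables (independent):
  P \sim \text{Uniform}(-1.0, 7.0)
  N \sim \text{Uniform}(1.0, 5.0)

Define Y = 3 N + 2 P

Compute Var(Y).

For independent RVs: Var(aX + bY) = a²Var(X) + b²Var(Y)
Var(P) = 5.3333333
Var(N) = 1.3333333
Var(Y) = 2²*5.3333333 + 3²*1.3333333
= 4*5.3333333 + 9*1.3333333 = 33.333333

33.333333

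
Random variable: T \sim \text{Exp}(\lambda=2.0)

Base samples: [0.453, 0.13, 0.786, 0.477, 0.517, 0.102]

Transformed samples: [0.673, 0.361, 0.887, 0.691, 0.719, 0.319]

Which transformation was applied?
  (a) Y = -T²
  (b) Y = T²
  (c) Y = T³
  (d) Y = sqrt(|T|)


Checking option (d) Y = sqrt(|T|):
  T = 0.453 -> Y = 0.673 ✓
  T = 0.13 -> Y = 0.361 ✓
  T = 0.786 -> Y = 0.887 ✓
All samples match this transformation.

(d) sqrt(|T|)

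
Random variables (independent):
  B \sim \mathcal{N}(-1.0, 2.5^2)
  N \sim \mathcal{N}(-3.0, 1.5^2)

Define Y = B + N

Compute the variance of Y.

For independent RVs: Var(aX + bY) = a²Var(X) + b²Var(Y)
Var(B) = 6.25
Var(N) = 2.25
Var(Y) = 1²*6.25 + 1²*2.25
= 1*6.25 + 1*2.25 = 8.5

8.5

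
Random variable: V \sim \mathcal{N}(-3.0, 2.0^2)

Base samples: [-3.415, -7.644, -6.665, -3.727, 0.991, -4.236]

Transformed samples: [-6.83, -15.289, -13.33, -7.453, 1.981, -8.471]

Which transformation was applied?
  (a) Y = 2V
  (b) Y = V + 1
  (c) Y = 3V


Checking option (a) Y = 2V:
  V = -3.415 -> Y = -6.83 ✓
  V = -7.644 -> Y = -15.289 ✓
  V = -6.665 -> Y = -13.33 ✓
All samples match this transformation.

(a) 2V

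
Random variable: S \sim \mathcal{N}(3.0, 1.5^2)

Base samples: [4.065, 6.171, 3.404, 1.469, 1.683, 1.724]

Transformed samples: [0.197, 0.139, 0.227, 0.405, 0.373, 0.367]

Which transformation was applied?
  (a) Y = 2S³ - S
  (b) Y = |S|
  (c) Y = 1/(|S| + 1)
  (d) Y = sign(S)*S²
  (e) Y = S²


Checking option (c) Y = 1/(|S| + 1):
  S = 4.065 -> Y = 0.197 ✓
  S = 6.171 -> Y = 0.139 ✓
  S = 3.404 -> Y = 0.227 ✓
All samples match this transformation.

(c) 1/(|S| + 1)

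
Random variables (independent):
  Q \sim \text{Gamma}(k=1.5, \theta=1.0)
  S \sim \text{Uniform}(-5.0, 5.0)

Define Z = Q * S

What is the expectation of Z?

For independent RVs: E[XY] = E[X]*E[Y]
E[Q] = 1.5
E[S] = 0
E[Z] = 1.5 * 0 = 0

0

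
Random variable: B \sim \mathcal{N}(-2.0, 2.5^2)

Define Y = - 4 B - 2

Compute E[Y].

For Y = -4B - 2:
E[Y] = -4 * E[B] - 2
E[B] = -2.0 = -2
E[Y] = -4 * (-2) - 2 = 6

6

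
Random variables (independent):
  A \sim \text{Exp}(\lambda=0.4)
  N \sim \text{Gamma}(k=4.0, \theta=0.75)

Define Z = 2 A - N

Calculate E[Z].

E[Z] = 2*E[A] - 1*E[N]
E[A] = 2.5
E[N] = 3
E[Z] = 2*2.5 - 1*3 = 2

2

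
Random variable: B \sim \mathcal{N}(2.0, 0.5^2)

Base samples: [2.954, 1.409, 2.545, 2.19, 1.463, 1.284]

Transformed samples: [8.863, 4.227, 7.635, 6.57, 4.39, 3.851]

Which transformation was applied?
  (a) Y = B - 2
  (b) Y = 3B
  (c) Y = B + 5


Checking option (b) Y = 3B:
  B = 2.954 -> Y = 8.863 ✓
  B = 1.409 -> Y = 4.227 ✓
  B = 2.545 -> Y = 7.635 ✓
All samples match this transformation.

(b) 3B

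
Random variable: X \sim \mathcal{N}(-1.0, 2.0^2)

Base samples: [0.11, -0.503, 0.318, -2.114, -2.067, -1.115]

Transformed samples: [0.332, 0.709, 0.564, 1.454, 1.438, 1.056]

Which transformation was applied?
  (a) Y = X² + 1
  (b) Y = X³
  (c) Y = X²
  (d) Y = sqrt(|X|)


Checking option (d) Y = sqrt(|X|):
  X = 0.11 -> Y = 0.332 ✓
  X = -0.503 -> Y = 0.709 ✓
  X = 0.318 -> Y = 0.564 ✓
All samples match this transformation.

(d) sqrt(|X|)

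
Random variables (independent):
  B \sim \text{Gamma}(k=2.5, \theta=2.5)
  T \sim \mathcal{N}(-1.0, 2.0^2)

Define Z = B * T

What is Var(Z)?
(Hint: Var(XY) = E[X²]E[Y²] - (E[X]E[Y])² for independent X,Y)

Var(XY) = E[X²]E[Y²] - (E[X]E[Y])²
E[B] = 6.25, Var(B) = 15.625
E[T] = -1, Var(T) = 4
E[B²] = 15.625 + 6.25² = 54.6875
E[T²] = 4 + (-1)² = 5
Var(Z) = 54.6875*5 - (6.25*(-1))²
= 273.4375 - 39.0625 = 234.375

234.375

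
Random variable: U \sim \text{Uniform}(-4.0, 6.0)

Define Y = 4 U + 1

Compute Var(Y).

For Y = aU + b: Var(Y) = a² * Var(U)
Var(U) = (6 + 4)^2/12 = 8.3333333
Var(Y) = 4² * 8.3333333 = 16 * 8.3333333 = 133.33333

133.33333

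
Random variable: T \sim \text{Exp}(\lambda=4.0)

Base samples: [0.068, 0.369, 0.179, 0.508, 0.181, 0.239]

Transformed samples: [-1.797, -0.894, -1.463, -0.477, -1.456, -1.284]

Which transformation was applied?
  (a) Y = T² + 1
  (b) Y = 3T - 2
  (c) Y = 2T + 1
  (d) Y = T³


Checking option (b) Y = 3T - 2:
  T = 0.068 -> Y = -1.797 ✓
  T = 0.369 -> Y = -0.894 ✓
  T = 0.179 -> Y = -1.463 ✓
All samples match this transformation.

(b) 3T - 2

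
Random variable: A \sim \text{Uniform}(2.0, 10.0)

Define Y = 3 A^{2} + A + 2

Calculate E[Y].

E[Y] = 3*E[A²] + 1*E[A] + 2
E[A] = 6
E[A²] = Var(A) + (E[A])² = 5.3333333 + 36 = 41.333333
E[Y] = 3*41.333333 + 1*6 + 2 = 132

132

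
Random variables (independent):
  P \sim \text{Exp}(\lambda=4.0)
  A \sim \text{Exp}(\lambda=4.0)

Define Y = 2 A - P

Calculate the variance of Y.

For independent RVs: Var(aX + bY) = a²Var(X) + b²Var(Y)
Var(P) = 0.0625
Var(A) = 0.0625
Var(Y) = (-1)²*0.0625 + 2²*0.0625
= 1*0.0625 + 4*0.0625 = 0.3125

0.3125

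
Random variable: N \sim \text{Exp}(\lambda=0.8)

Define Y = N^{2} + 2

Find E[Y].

E[Y] = 1*E[N²] + 2
E[N] = 1.25
E[N²] = Var(N) + (E[N])² = 1.5625 + 1.5625 = 3.125
E[Y] = 1*3.125 + 2 = 5.125

5.125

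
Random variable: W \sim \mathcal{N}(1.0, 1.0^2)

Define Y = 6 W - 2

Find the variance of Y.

For Y = aW + b: Var(Y) = a² * Var(W)
Var(W) = 1.0^2 = 1
Var(Y) = 6² * 1 = 36 * 1 = 36

36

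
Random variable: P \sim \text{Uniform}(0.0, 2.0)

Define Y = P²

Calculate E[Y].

E[P²] = Var(P) + (E[P])² = 0.33333333 + 1 = 1.3333333

1.3333333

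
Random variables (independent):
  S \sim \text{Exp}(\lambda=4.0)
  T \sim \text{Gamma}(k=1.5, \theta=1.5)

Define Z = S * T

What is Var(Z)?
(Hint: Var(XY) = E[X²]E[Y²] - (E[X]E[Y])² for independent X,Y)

Var(XY) = E[X²]E[Y²] - (E[X]E[Y])²
E[S] = 0.25, Var(S) = 0.0625
E[T] = 2.25, Var(T) = 3.375
E[S²] = 0.0625 + 0.25² = 0.125
E[T²] = 3.375 + 2.25² = 8.4375
Var(Z) = 0.125*8.4375 - (0.25*2.25)²
= 1.0546875 - 0.31640625 = 0.73828125

0.73828125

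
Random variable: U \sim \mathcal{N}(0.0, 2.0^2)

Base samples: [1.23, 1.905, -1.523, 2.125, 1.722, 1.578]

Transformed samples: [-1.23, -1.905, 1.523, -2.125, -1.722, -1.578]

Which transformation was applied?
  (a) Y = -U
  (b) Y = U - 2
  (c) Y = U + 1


Checking option (a) Y = -U:
  U = 1.23 -> Y = -1.23 ✓
  U = 1.905 -> Y = -1.905 ✓
  U = -1.523 -> Y = 1.523 ✓
All samples match this transformation.

(a) -U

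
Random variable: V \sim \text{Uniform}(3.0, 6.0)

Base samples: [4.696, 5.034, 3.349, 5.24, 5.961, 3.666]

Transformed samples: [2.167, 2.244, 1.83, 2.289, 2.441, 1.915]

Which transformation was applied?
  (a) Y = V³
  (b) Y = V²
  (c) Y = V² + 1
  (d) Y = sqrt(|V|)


Checking option (d) Y = sqrt(|V|):
  V = 4.696 -> Y = 2.167 ✓
  V = 5.034 -> Y = 2.244 ✓
  V = 3.349 -> Y = 1.83 ✓
All samples match this transformation.

(d) sqrt(|V|)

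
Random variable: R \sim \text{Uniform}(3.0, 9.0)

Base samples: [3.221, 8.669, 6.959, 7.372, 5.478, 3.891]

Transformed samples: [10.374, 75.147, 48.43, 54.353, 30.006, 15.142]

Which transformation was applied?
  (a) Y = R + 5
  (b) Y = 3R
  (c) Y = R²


Checking option (c) Y = R²:
  R = 3.221 -> Y = 10.374 ✓
  R = 8.669 -> Y = 75.147 ✓
  R = 6.959 -> Y = 48.43 ✓
All samples match this transformation.

(c) R²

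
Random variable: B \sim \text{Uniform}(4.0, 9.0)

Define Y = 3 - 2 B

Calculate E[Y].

For Y = -2B + 3:
E[Y] = -2 * E[B] + 3
E[B] = (4 + 9)/2 = 6.5
E[Y] = -2 * 6.5 + 3 = -10

-10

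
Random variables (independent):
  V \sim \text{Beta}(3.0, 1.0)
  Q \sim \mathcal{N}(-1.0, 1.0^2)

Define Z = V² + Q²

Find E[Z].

E[Z] = E[V²] + E[Q²]
E[V²] = Var(V) + E[V]² = 0.0375 + 0.5625 = 0.6
E[Q²] = Var(Q) + E[Q]² = 1 + 1 = 2
E[Z] = 0.6 + 2 = 2.6

2.6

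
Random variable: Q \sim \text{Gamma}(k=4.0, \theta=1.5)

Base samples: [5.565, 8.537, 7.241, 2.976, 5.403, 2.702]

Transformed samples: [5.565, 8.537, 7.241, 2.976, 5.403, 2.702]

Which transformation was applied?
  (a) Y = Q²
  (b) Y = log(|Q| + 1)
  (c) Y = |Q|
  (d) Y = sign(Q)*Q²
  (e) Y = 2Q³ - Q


Checking option (c) Y = |Q|:
  Q = 5.565 -> Y = 5.565 ✓
  Q = 8.537 -> Y = 8.537 ✓
  Q = 7.241 -> Y = 7.241 ✓
All samples match this transformation.

(c) |Q|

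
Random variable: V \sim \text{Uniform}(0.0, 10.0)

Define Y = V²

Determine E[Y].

Using E[X²] = Var(X) + (E[X])²:
E[V] = 5
Var(V) = (10 - 0)^2/12 = 8.3333333
E[V²] = 8.3333333 + 5² = 8.3333333 + 25 = 33.333333

33.333333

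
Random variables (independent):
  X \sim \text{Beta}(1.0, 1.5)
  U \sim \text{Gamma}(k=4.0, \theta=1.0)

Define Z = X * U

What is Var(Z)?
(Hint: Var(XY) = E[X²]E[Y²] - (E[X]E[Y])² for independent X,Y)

Var(XY) = E[X²]E[Y²] - (E[X]E[Y])²
E[X] = 0.4, Var(X) = 0.068571429
E[U] = 4, Var(U) = 4
E[X²] = 0.068571429 + 0.4² = 0.22857143
E[U²] = 4 + 4² = 20
Var(Z) = 0.22857143*20 - (0.4*4)²
= 4.5714286 - 2.56 = 2.0114286

2.0114286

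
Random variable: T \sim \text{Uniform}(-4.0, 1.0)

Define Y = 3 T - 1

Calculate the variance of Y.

For Y = aT + b: Var(Y) = a² * Var(T)
Var(T) = (1 + 4)^2/12 = 2.0833333
Var(Y) = 3² * 2.0833333 = 9 * 2.0833333 = 18.75

18.75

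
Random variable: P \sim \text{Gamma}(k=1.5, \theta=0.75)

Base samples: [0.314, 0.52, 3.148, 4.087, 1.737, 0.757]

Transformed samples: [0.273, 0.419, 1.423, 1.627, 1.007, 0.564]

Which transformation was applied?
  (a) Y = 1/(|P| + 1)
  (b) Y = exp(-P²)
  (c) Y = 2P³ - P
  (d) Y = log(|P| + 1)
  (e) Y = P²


Checking option (d) Y = log(|P| + 1):
  P = 0.314 -> Y = 0.273 ✓
  P = 0.52 -> Y = 0.419 ✓
  P = 3.148 -> Y = 1.423 ✓
All samples match this transformation.

(d) log(|P| + 1)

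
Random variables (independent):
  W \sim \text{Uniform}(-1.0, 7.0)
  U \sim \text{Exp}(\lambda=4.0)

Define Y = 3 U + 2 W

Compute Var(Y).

For independent RVs: Var(aX + bY) = a²Var(X) + b²Var(Y)
Var(W) = 5.3333333
Var(U) = 0.0625
Var(Y) = 2²*5.3333333 + 3²*0.0625
= 4*5.3333333 + 9*0.0625 = 21.895833

21.895833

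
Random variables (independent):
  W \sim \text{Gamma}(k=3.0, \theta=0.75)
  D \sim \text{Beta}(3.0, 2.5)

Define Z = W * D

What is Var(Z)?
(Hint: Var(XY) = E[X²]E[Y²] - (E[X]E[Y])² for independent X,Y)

Var(XY) = E[X²]E[Y²] - (E[X]E[Y])²
E[W] = 2.25, Var(W) = 1.6875
E[D] = 0.54545455, Var(D) = 0.038143675
E[W²] = 1.6875 + 2.25² = 6.75
E[D²] = 0.038143675 + 0.54545455² = 0.33566434
Var(Z) = 6.75*0.33566434 - (2.25*0.54545455)²
= 2.2657343 - 1.5061983 = 0.75953592

0.75953592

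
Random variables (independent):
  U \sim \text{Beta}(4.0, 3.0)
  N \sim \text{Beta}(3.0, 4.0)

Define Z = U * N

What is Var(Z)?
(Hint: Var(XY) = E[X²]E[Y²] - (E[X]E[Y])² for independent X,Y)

Var(XY) = E[X²]E[Y²] - (E[X]E[Y])²
E[U] = 0.57142857, Var(U) = 0.030612245
E[N] = 0.42857143, Var(N) = 0.030612245
E[U²] = 0.030612245 + 0.57142857² = 0.35714286
E[N²] = 0.030612245 + 0.42857143² = 0.21428571
Var(Z) = 0.35714286*0.21428571 - (0.57142857*0.42857143)²
= 0.076530612 - 0.05997501 = 0.016555602

0.016555602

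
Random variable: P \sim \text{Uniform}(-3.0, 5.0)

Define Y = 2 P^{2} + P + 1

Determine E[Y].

E[Y] = 2*E[P²] + 1*E[P] + 1
E[P] = 1
E[P²] = Var(P) + (E[P])² = 5.3333333 + 1 = 6.3333333
E[Y] = 2*6.3333333 + 1*1 + 1 = 14.666667

14.666667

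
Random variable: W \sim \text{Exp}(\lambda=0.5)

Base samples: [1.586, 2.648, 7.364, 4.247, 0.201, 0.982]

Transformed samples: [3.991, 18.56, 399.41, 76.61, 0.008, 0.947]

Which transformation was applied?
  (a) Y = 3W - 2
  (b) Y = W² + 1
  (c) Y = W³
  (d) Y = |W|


Checking option (c) Y = W³:
  W = 1.586 -> Y = 3.991 ✓
  W = 2.648 -> Y = 18.56 ✓
  W = 7.364 -> Y = 399.41 ✓
All samples match this transformation.

(c) W³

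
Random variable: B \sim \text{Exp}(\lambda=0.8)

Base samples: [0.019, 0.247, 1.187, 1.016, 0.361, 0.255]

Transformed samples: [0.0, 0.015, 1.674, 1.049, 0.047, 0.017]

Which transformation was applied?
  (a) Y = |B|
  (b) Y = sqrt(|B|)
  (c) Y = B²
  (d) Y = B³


Checking option (d) Y = B³:
  B = 0.019 -> Y = 0.0 ✓
  B = 0.247 -> Y = 0.015 ✓
  B = 1.187 -> Y = 1.674 ✓
All samples match this transformation.

(d) B³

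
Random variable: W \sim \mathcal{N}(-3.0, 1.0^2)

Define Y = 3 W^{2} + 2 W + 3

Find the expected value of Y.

E[Y] = 3*E[W²] + 2*E[W] + 3
E[W] = -3
E[W²] = Var(W) + (E[W])² = 1 + 9 = 10
E[Y] = 3*10 + 2*(-3) + 3 = 27

27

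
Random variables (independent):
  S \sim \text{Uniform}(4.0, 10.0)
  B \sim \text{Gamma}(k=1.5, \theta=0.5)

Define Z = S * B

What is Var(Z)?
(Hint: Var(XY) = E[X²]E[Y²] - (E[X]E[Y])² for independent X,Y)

Var(XY) = E[X²]E[Y²] - (E[X]E[Y])²
E[S] = 7, Var(S) = 3
E[B] = 0.75, Var(B) = 0.375
E[S²] = 3 + 7² = 52
E[B²] = 0.375 + 0.75² = 0.9375
Var(Z) = 52*0.9375 - (7*0.75)²
= 48.75 - 27.5625 = 21.1875

21.1875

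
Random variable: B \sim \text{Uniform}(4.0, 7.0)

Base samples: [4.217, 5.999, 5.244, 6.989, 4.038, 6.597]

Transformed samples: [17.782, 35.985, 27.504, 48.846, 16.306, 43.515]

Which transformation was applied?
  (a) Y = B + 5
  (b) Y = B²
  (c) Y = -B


Checking option (b) Y = B²:
  B = 4.217 -> Y = 17.782 ✓
  B = 5.999 -> Y = 35.985 ✓
  B = 5.244 -> Y = 27.504 ✓
All samples match this transformation.

(b) B²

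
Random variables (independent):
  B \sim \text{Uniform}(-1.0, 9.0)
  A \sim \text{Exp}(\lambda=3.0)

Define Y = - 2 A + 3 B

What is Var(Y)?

For independent RVs: Var(aX + bY) = a²Var(X) + b²Var(Y)
Var(B) = 8.3333333
Var(A) = 0.11111111
Var(Y) = 3²*8.3333333 + (-2)²*0.11111111
= 9*8.3333333 + 4*0.11111111 = 75.444444

75.444444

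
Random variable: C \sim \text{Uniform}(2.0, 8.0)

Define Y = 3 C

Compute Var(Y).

For Y = aC + b: Var(Y) = a² * Var(C)
Var(C) = (8 - 2)^2/12 = 3
Var(Y) = 3² * 3 = 9 * 3 = 27

27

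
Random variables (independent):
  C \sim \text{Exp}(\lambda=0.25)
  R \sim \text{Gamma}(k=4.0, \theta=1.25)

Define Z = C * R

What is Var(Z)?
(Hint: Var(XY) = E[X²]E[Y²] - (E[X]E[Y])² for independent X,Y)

Var(XY) = E[X²]E[Y²] - (E[X]E[Y])²
E[C] = 4, Var(C) = 16
E[R] = 5, Var(R) = 6.25
E[C²] = 16 + 4² = 32
E[R²] = 6.25 + 5² = 31.25
Var(Z) = 32*31.25 - (4*5)²
= 1000 - 400 = 600

600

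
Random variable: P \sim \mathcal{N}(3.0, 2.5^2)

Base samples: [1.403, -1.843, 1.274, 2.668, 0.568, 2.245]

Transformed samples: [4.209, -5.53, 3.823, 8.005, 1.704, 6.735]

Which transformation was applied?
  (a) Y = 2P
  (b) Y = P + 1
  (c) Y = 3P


Checking option (c) Y = 3P:
  P = 1.403 -> Y = 4.209 ✓
  P = -1.843 -> Y = -5.53 ✓
  P = 1.274 -> Y = 3.823 ✓
All samples match this transformation.

(c) 3P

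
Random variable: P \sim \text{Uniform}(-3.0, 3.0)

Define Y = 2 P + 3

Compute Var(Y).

For Y = aP + b: Var(Y) = a² * Var(P)
Var(P) = (3 + 3)^2/12 = 3
Var(Y) = 2² * 3 = 4 * 3 = 12

12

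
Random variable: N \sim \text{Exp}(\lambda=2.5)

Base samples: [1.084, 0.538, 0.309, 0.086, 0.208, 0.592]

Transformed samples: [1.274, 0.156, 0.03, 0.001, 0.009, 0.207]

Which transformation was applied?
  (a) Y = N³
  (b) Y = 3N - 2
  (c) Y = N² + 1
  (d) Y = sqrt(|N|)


Checking option (a) Y = N³:
  N = 1.084 -> Y = 1.274 ✓
  N = 0.538 -> Y = 0.156 ✓
  N = 0.309 -> Y = 0.03 ✓
All samples match this transformation.

(a) N³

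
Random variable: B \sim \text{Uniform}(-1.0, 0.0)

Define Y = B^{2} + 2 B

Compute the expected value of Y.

E[Y] = 1*E[B²] + 2*E[B]
E[B] = -0.5
E[B²] = Var(B) + (E[B])² = 0.083333333 + 0.25 = 0.33333333
E[Y] = 1*0.33333333 + 2*(-0.5) = -0.66666667

-0.66666667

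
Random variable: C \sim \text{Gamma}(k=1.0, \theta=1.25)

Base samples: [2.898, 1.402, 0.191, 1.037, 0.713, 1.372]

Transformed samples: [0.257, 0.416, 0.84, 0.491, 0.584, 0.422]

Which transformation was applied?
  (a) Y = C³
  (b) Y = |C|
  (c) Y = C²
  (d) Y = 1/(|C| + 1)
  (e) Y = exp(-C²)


Checking option (d) Y = 1/(|C| + 1):
  C = 2.898 -> Y = 0.257 ✓
  C = 1.402 -> Y = 0.416 ✓
  C = 0.191 -> Y = 0.84 ✓
All samples match this transformation.

(d) 1/(|C| + 1)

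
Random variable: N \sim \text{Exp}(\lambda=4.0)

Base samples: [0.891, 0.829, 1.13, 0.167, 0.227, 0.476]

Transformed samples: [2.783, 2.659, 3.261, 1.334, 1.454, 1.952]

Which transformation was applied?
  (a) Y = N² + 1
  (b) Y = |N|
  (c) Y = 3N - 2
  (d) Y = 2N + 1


Checking option (d) Y = 2N + 1:
  N = 0.891 -> Y = 2.783 ✓
  N = 0.829 -> Y = 2.659 ✓
  N = 1.13 -> Y = 3.261 ✓
All samples match this transformation.

(d) 2N + 1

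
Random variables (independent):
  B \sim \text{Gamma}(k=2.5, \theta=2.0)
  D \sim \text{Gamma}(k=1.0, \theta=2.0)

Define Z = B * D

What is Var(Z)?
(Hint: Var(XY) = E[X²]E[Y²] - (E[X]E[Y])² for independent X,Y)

Var(XY) = E[X²]E[Y²] - (E[X]E[Y])²
E[B] = 5, Var(B) = 10
E[D] = 2, Var(D) = 4
E[B²] = 10 + 5² = 35
E[D²] = 4 + 2² = 8
Var(Z) = 35*8 - (5*2)²
= 280 - 100 = 180

180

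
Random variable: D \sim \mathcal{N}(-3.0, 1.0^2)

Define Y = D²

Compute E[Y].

E[D²] = Var(D) + (E[D])² = 1 + 9 = 10

10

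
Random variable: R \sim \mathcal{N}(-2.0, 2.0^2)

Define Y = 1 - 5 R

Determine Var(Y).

For Y = aR + b: Var(Y) = a² * Var(R)
Var(R) = 2.0^2 = 4
Var(Y) = (-5)² * 4 = 25 * 4 = 100

100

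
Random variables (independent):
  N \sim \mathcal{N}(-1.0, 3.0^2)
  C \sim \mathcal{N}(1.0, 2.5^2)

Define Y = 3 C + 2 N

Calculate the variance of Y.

For independent RVs: Var(aX + bY) = a²Var(X) + b²Var(Y)
Var(N) = 9
Var(C) = 6.25
Var(Y) = 2²*9 + 3²*6.25
= 4*9 + 9*6.25 = 92.25

92.25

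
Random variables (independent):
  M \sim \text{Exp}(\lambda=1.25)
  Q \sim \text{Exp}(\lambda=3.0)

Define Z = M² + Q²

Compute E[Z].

E[Z] = E[M²] + E[Q²]
E[M²] = Var(M) + E[M]² = 0.64 + 0.64 = 1.28
E[Q²] = Var(Q) + E[Q]² = 0.11111111 + 0.11111111 = 0.22222222
E[Z] = 1.28 + 0.22222222 = 1.5022222

1.5022222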